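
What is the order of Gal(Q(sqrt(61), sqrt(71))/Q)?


The 2 square roots of distinct primes are multiplicatively independent over Q,
so [K:Q] = 2^2 and Gal(K/Q) is isomorphic to (Z/2Z)^2.
|Gal| = 2^2 = 4

4


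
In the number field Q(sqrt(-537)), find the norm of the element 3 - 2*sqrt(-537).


N(a + b*sqrt(d)) = a^2 - d*b^2
= (3)^2 - (-537)*(-2)^2
= 9 + 2148
= 2157

2157


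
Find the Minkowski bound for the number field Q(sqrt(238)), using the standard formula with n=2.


d = 238, d mod 4 = 2, so disc(K) = 4d = 952; |disc(K)| = 952
Real quadratic field, so n = 2, s = r2 = 0, r1 = 2
M = (n!/n^n) * (4/pi)^s * sqrt(|disc(K)|) = (2!/2^2) * (4/pi)^0 * sqrt(952)
= 0.5 * 1.000000 * 30.854497
= 15.4272

15.4272


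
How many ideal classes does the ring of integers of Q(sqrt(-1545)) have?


K = Q(sqrt(-1545)). d mod 4 = 3, so D = disc(K) = 4d = -6180
h(K) equals the number of primitive reduced positive-definite forms (a, b, c) = a*x^2 + b*x*y + c*y^2 with b^2 - 4ac = D,
where reduced means |b| <= a <= c, with b >= 0 whenever |b| = a or a = c, and primitive means gcd(a, b, c) = 1.
Reduced forces 3a^2 <= |D| = 6180, so 1 <= a <= 45; b must have the parity of D, and c = (b^2 - D)/(4a) must be an integer >= a.
Enumerate a = 1..45, b in [-a, a]:
  a=1: (1, 0, 1545)  [1]
  a=2: (2, 2, 773)  [1]
  a=3: (3, 0, 515)  [1]
  a=4: none
  a=5: (5, 0, 309)  [1]
  a=6: (6, 6, 259)  [1]
  a=7: (7, -6, 222), (7, 6, 222)  [2]
  a=8..9: none
  a=10: (10, 10, 157)  [1]
  a=11..13: none
  a=14: (14, -6, 111), (14, 6, 111)  [2]
  a=15: (15, 0, 103)  [1]
  a=16: none
  a=17: (17, -12, 93), (17, 12, 93)  [2]
  a=18..20: none
  a=21: (21, -6, 74), (21, 6, 74)  [2]
  a=22..29: none
  a=30: (30, 30, 59)  [1]
  a=31: (31, -12, 51), (31, 12, 51)  [2]
  a=32..33: none
  a=34: (34, -22, 49), (34, 22, 49)  [2]
  a=35: (35, -20, 47), (35, 20, 47)  [2]
  a=36: none
  a=37: (37, -6, 42), (37, 6, 42)  [2]
  a=38..45: none
Total reduced forms: 1 + 1 + 1 + 1 + 1 + 2 + 1 + 2 + 1 + 2 + 2 + 1 + 2 + 2 + 2 + 2 = 24
h = 24

24


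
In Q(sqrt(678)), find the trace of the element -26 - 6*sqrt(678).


Tr(a + b*sqrt(d)) = (a + b*sqrt(d)) + (a - b*sqrt(d)) = 2a
= 2 * (-26)
= -52

-52


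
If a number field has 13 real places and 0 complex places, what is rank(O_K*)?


By Dirichlet's unit theorem:
rank = r1 + r2 - 1
= 13 + 0 - 1
= 12

12


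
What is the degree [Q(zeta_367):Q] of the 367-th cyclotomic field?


The degree equals Euler's totient phi(367).
367 = 367
phi(367) = 366

366


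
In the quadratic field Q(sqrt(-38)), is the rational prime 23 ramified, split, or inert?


K = Q(sqrt(-38)). Since d mod 4 = 2, disc(K) = -152.
Check p | disc: -152 mod 23 = 9.
p does not divide disc. Compute Legendre symbol (d/p):
8^((23-1)/2) mod 23 = 1
(d/p) = 1, so p splits: (p) = P*P' with e=1, f=1, g=2.
Therefore p is split.

split


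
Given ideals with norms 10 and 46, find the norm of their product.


N(IJ) = N(I) * N(J)
= 10 * 46
= 460

460


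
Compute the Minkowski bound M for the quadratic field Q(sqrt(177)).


d = 177, d mod 4 = 1, so disc(K) = d = 177; |disc(K)| = 177
Real quadratic field, so n = 2, s = r2 = 0, r1 = 2
M = (n!/n^n) * (4/pi)^s * sqrt(|disc(K)|) = (2!/2^2) * (4/pi)^0 * sqrt(177)
= 0.5 * 1.000000 * 13.304135
= 6.6521

6.6521


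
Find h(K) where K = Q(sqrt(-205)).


K = Q(sqrt(-205)). d mod 4 = 3, so D = disc(K) = 4d = -820
h(K) equals the number of primitive reduced positive-definite forms (a, b, c) = a*x^2 + b*x*y + c*y^2 with b^2 - 4ac = D,
where reduced means |b| <= a <= c, with b >= 0 whenever |b| = a or a = c, and primitive means gcd(a, b, c) = 1.
Reduced forces 3a^2 <= |D| = 820, so 1 <= a <= 16; b must have the parity of D, and c = (b^2 - D)/(4a) must be an integer >= a.
Enumerate a = 1..16, b in [-a, a]:
  a=1: (1, 0, 205)  [1]
  a=2: (2, 2, 103)  [1]
  a=3..4: none
  a=5: (5, 0, 41)  [1]
  a=6..9: none
  a=10: (10, 10, 23)  [1]
  a=11: (11, -4, 19), (11, 4, 19)  [2]
  a=12: none
  a=13: (13, -8, 17), (13, 8, 17)  [2]
  a=14..16: none
Total reduced forms: 1 + 1 + 1 + 1 + 2 + 2 = 8
h = 8

8


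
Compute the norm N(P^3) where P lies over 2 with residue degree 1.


N(P^a) = p^(a*f)
= 2^(3*1)
= 2^3
= 8

8


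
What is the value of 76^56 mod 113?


p = 113 is prime and the exponent is (p-1)/2 = 56, so by Euler's criterion 76^56 = (76/113) = +1 or -1 mod 113.
Compute by square-and-multiply:
  56 = 32 + 16 + 8 (binary 111000)
  Repeated squaring mod 113: 76^1 = 76, 76^2 = 13, 76^4 = 56, 76^8 = 85, 76^16 = 106, 76^32 = 49
  76^56 = 76^32 * 76^16 * 76^8 = 49 * 106 * 85 mod 113
    49 * 106 = 5194 = 109 mod 113
    109 * 85 = 9265 = 112 mod 113
  76^56 = 112 mod 113
Result 112 = p - 1 = -1 mod 113: 76 is a quadratic non-residue mod 113. As a residue in [0, p-1] the value is 112.
76^56 mod 113 = 112

112


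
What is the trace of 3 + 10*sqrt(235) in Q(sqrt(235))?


Tr(a + b*sqrt(d)) = (a + b*sqrt(d)) + (a - b*sqrt(d)) = 2a
= 2 * (3)
= 6

6


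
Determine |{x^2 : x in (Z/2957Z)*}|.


For prime p, the number of non-zero quadratic residues is (p-1)/2.
= (2957-1)/2
= 1478

1478


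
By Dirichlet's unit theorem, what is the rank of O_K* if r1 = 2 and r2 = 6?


By Dirichlet's unit theorem:
rank = r1 + r2 - 1
= 2 + 6 - 1
= 7

7


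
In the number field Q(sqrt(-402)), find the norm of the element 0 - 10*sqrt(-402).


N(a + b*sqrt(d)) = a^2 - d*b^2
= (0)^2 - (-402)*(-10)^2
= 0 + 40200
= 40200

40200


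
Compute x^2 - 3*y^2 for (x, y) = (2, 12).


x^2 - d*y^2
= 2^2 - 3*12^2
= 4 - 432
= -428

-428


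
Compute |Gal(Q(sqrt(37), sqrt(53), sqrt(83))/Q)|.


The 3 square roots of distinct primes are multiplicatively independent over Q,
so [K:Q] = 2^3 and Gal(K/Q) is isomorphic to (Z/2Z)^3.
|Gal| = 2^3 = 8

8


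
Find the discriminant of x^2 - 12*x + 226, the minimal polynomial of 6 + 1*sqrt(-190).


The element 6 + 1*sqrt(-190) has minimal polynomial:
x^2 - 12*x + 226
Discriminant = (-12)^2 - 4*(226)
= 144 - 904
= -760

-760


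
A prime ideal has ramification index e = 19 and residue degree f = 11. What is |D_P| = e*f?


|D_P| = e * f
= 19 * 11
= 209

209


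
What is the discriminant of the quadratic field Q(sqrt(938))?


For K = Q(sqrt(d)) with d squarefree: disc(K) = d if d = 1 mod 4, and disc(K) = 4d if d = 2 or 3 mod 4.
Here d = 938, and d mod 4 = 2.
d = 2 mod 4, not 1 (O_K = Z[sqrt(d)]), so disc(K) = 4d = 4 * (938) = 3752

3752


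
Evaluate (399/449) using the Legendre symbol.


p = 449 is prime, so compute (399/449) with the reciprocity algorithm (Jacobi-symbol steps: pull out 2s via (2/n), flip via reciprocity, reduce):
  reciprocity: (399/449) -> +(449/399)
  reduce: (50/399)
  pull out 2: (2/399) = +1  (since 399 mod 8 = 7)
  reciprocity: (25/399) -> +(399/25)
  reduce: (24/25)
  pull out 2: (2/25) = +1  (since 25 mod 8 = 1)
  pull out 2: (2/25) = +1  (since 25 mod 8 = 1)
  pull out 2: (2/25) = +1  (since 25 mod 8 = 1)
  reciprocity: (3/25) -> +(25/3)
  reduce: (1/3)
  (1/3) = 1
Product of signs = 1
(399/449) = 1

1


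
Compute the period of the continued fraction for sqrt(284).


Run the CF algorithm for sqrt(284).
a_0 = floor(sqrt(284)) = 16; set m_0=0, q_0=1.
Recurrence: m' = q*a - m,  q' = (d - m'^2)/q,  a' = floor((a_0 + m')/q').
  step 1: m=16, q=28, a=1
  step 2: m=12, q=5, a=5
  step 3: m=13, q=23, a=1
  step 4: m=10, q=8, a=3
  step 5: m=14, q=11, a=2
  step 6: m=8, q=20, a=1
  step 7: m=12, q=7, a=4
  step 8: m=16, q=4, a=8
  step 9: m=16, q=7, a=4
  step 10: m=12, q=20, a=1
  step 11: m=8, q=11, a=2
  step 12: m=14, q=8, a=3
  step 13: m=10, q=23, a=1
  step 14: m=13, q=5, a=5
  step 15: m=12, q=28, a=1
  step 16: m=16, q=1, a=32
a_16 = 2*a_0 = 32, so the period closes here.
sqrt(284) = [16; 1, 5, 1, 3, 2, 1, 4, 8, 4, 1, 2, 3, 1, 5, 1, 32]
Period length = 16

16


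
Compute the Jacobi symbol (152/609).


Compute (152/609) via quadratic reciprocity:
  pull out 2: (2/609) = +1  (since 609 mod 8 = 1)
  pull out 2: (2/609) = +1  (since 609 mod 8 = 1)
  pull out 2: (2/609) = +1  (since 609 mod 8 = 1)
  reciprocity: (19/609) -> +(609/19)
  reduce: (1/19)
  (1/19) = 1
Product of signs = 1

1


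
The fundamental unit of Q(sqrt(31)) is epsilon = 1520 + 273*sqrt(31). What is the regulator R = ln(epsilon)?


epsilon = 1520 + 273*sqrt(31)
= 3039.9997
R = ln(3039.9997)
= 8.0196

8.0196


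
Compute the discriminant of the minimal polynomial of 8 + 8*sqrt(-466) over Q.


The element 8 + 8*sqrt(-466) has minimal polynomial:
x^2 - 16*x + 29888
Discriminant = (-16)^2 - 4*(29888)
= 256 - 119552
= -119296

-119296


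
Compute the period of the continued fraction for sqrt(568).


Run the CF algorithm for sqrt(568).
a_0 = floor(sqrt(568)) = 23; set m_0=0, q_0=1.
Recurrence: m' = q*a - m,  q' = (d - m'^2)/q,  a' = floor((a_0 + m')/q').
  step 1: m=23, q=39, a=1
  step 2: m=16, q=8, a=4
  step 3: m=16, q=39, a=1
  step 4: m=23, q=1, a=46
a_4 = 2*a_0 = 46, so the period closes here.
sqrt(568) = [23; 1, 4, 1, 46]
Period length = 4

4


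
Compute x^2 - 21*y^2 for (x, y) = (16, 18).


x^2 - d*y^2
= 16^2 - 21*18^2
= 256 - 6804
= -6548

-6548


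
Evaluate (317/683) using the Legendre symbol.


p = 683 is prime, so compute (317/683) with the reciprocity algorithm (Jacobi-symbol steps: pull out 2s via (2/n), flip via reciprocity, reduce):
  reciprocity: (317/683) -> +(683/317)
  reduce: (49/317)
  reciprocity: (49/317) -> +(317/49)
  reduce: (23/49)
  reciprocity: (23/49) -> +(49/23)
  reduce: (3/23)
  reciprocity: (3/23) -> -(23/3)
  reduce: (2/3)
  pull out 2: (2/3) = -1  (since 3 mod 8 = 3)
  (1/3) = 1
Product of signs = 1
(317/683) = 1

1


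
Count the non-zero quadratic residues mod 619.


For prime p, the number of non-zero quadratic residues is (p-1)/2.
= (619-1)/2
= 309

309


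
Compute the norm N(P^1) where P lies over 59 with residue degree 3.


N(P^a) = p^(a*f)
= 59^(1*3)
= 59^3
= 205379

205379


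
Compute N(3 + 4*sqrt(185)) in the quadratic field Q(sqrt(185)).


N(a + b*sqrt(d)) = a^2 - d*b^2
= (3)^2 - (185)*(4)^2
= 9 - 2960
= -2951

-2951


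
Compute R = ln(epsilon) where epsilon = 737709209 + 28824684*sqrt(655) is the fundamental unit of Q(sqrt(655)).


epsilon = 737709209 + 28824684*sqrt(655)
= 1.4754e+09
R = ln(1.4754e+09)
= 21.1122

21.1122


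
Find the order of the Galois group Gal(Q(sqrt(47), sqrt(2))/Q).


The 2 square roots of distinct primes are multiplicatively independent over Q,
so [K:Q] = 2^2 and Gal(K/Q) is isomorphic to (Z/2Z)^2.
|Gal| = 2^2 = 4

4


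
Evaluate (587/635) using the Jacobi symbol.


Compute (587/635) via quadratic reciprocity:
  reciprocity: (587/635) -> -(635/587)
  reduce: (48/587)
  pull out 2: (2/587) = -1  (since 587 mod 8 = 3)
  pull out 2: (2/587) = -1  (since 587 mod 8 = 3)
  pull out 2: (2/587) = -1  (since 587 mod 8 = 3)
  pull out 2: (2/587) = -1  (since 587 mod 8 = 3)
  reciprocity: (3/587) -> -(587/3)
  reduce: (2/3)
  pull out 2: (2/3) = -1  (since 3 mod 8 = 3)
  (1/3) = 1
Product of signs = -1

-1


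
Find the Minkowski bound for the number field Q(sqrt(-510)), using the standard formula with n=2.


d = -510, d mod 4 = 2, so disc(K) = 4d = -2040; |disc(K)| = 2040
Imaginary quadratic field, so n = 2, s = r2 = 1, r1 = 0
M = (n!/n^n) * (4/pi)^s * sqrt(|disc(K)|) = (2!/2^2) * (4/pi)^1 * sqrt(2040)
= 0.5 * 1.273240 * 45.166359
= 28.7538

28.7538


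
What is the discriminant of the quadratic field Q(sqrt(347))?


For K = Q(sqrt(d)) with d squarefree: disc(K) = d if d = 1 mod 4, and disc(K) = 4d if d = 2 or 3 mod 4.
Here d = 347, and d mod 4 = 3.
d = 3 mod 4, not 1 (O_K = Z[sqrt(d)]), so disc(K) = 4d = 4 * (347) = 1388

1388


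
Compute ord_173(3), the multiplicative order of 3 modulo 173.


We want ord_173(3), the smallest k >= 1 with 3^k = 1 mod 173.
n = 173 = 173, phi(173) = 172; the order divides phi(n).
Divisors of 172: 1, 2, 4, 43, 86, 172
Repeated squaring mod 173: 3^1 = 3, 3^2 = 9, 3^4 = 81, 3^8 = 160, 3^16 = 169, 3^32 = 16, 3^64 = 83, 3^128 = 142
Test divisors in increasing order:
  k=1: 3^1 = 3 mod 173
  k=2: 3^2 = 9 mod 173
  k=4: 3^4 = 81 mod 173
  k=43: 3^43 = 16 * 160 * 9 * 3 = 93 mod 173
  k=86: 3^86 = 83 * 169 * 81 * 9 = 172 mod 173
  k=172: 3^172 = 142 * 16 * 160 * 81 = 1 mod 173  <- first divisor giving 1
Order = 172

172


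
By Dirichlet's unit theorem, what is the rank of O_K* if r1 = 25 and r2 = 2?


By Dirichlet's unit theorem:
rank = r1 + r2 - 1
= 25 + 2 - 1
= 26

26


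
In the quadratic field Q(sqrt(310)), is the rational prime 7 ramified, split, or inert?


K = Q(sqrt(310)). Since d mod 4 = 2, disc(K) = 1240.
Check p | disc: 1240 mod 7 = 1.
p does not divide disc. Compute Legendre symbol (d/p):
2^((7-1)/2) mod 7 = 1
(d/p) = 1, so p splits: (p) = P*P' with e=1, f=1, g=2.
Therefore p is split.

split


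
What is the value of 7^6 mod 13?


p = 13 is prime and the exponent is (p-1)/2 = 6, so by Euler's criterion 7^6 = (7/13) = +1 or -1 mod 13.
Compute by square-and-multiply:
  6 = 4 + 2 (binary 110)
  Repeated squaring mod 13: 7^1 = 7, 7^2 = 10, 7^4 = 9
  7^6 = 7^4 * 7^2 = 9 * 10 mod 13
    9 * 10 = 90 = 12 mod 13
  7^6 = 12 mod 13
Result 12 = p - 1 = -1 mod 13: 7 is a quadratic non-residue mod 13. As a residue in [0, p-1] the value is 12.
7^6 mod 13 = 12

12


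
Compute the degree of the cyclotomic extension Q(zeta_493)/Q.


The degree equals Euler's totient phi(493).
493 = 17 * 29
phi(493) = 448

448


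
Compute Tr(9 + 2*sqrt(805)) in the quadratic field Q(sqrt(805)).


Tr(a + b*sqrt(d)) = (a + b*sqrt(d)) + (a - b*sqrt(d)) = 2a
= 2 * (9)
= 18

18


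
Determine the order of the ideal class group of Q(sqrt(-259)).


K = Q(sqrt(-259)). d mod 4 = 1, so D = disc(K) = d = -259
h(K) equals the number of primitive reduced positive-definite forms (a, b, c) = a*x^2 + b*x*y + c*y^2 with b^2 - 4ac = D,
where reduced means |b| <= a <= c, with b >= 0 whenever |b| = a or a = c, and primitive means gcd(a, b, c) = 1.
Reduced forces 3a^2 <= |D| = 259, so 1 <= a <= 9; b must have the parity of D, and c = (b^2 - D)/(4a) must be an integer >= a.
Enumerate a = 1..9, b in [-a, a]:
  a=1: (1, 1, 65)  [1]
  a=2..4: none
  a=5: (5, -1, 13), (5, 1, 13)  [2]
  a=6: none
  a=7: (7, 7, 11)  [1]
  a=8..9: none
Total reduced forms: 1 + 2 + 1 = 4
h = 4

4


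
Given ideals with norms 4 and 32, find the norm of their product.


N(IJ) = N(I) * N(J)
= 4 * 32
= 128

128


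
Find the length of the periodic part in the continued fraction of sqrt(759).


Run the CF algorithm for sqrt(759).
a_0 = floor(sqrt(759)) = 27; set m_0=0, q_0=1.
Recurrence: m' = q*a - m,  q' = (d - m'^2)/q,  a' = floor((a_0 + m')/q').
  step 1: m=27, q=30, a=1
  step 2: m=3, q=25, a=1
  step 3: m=22, q=11, a=4
  step 4: m=22, q=25, a=1
  step 5: m=3, q=30, a=1
  step 6: m=27, q=1, a=54
a_6 = 2*a_0 = 54, so the period closes here.
sqrt(759) = [27; 1, 1, 4, 1, 1, 54]
Period length = 6

6


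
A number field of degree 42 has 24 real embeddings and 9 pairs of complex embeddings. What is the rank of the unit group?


By Dirichlet's unit theorem:
rank = r1 + r2 - 1
= 24 + 9 - 1
= 32

32


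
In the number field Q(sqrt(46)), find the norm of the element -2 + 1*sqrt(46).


N(a + b*sqrt(d)) = a^2 - d*b^2
= (-2)^2 - (46)*(1)^2
= 4 - 46
= -42

-42


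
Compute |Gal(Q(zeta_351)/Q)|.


|Gal(Q(zeta_351)/Q)| = phi(351)
= 216

216


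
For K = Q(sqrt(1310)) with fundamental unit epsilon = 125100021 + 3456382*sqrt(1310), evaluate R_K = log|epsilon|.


epsilon = 125100021 + 3456382*sqrt(1310)
= 2.5020e+08
R = ln(2.5020e+08)
= 19.3378

19.3378


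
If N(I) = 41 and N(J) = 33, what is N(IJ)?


N(IJ) = N(I) * N(J)
= 41 * 33
= 1353

1353


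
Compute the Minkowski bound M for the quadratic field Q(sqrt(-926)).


d = -926, d mod 4 = 2, so disc(K) = 4d = -3704; |disc(K)| = 3704
Imaginary quadratic field, so n = 2, s = r2 = 1, r1 = 0
M = (n!/n^n) * (4/pi)^s * sqrt(|disc(K)|) = (2!/2^2) * (4/pi)^1 * sqrt(3704)
= 0.5 * 1.273240 * 60.860496
= 38.7450

38.7450


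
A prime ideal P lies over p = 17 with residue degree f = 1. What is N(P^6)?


N(P^a) = p^(a*f)
= 17^(6*1)
= 17^6
= 24137569

24137569


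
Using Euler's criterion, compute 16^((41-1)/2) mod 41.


p = 41 is prime and the exponent is (p-1)/2 = 20, so by Euler's criterion 16^20 = (16/41) = +1 or -1 mod 41.
Compute by square-and-multiply:
  20 = 16 + 4 (binary 10100)
  Repeated squaring mod 41: 16^1 = 16, 16^2 = 10, 16^4 = 18, 16^8 = 37, 16^16 = 16
  16^20 = 16^16 * 16^4 = 16 * 18 mod 41
    16 * 18 = 288 = 1 mod 41
  16^20 = 1 mod 41
Result 1: 16 is a quadratic residue mod 41.
16^20 mod 41 = 1

1


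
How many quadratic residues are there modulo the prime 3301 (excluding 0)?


For prime p, the number of non-zero quadratic residues is (p-1)/2.
= (3301-1)/2
= 1650

1650


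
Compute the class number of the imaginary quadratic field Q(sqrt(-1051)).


K = Q(sqrt(-1051)). d mod 4 = 1, so D = disc(K) = d = -1051
h(K) equals the number of primitive reduced positive-definite forms (a, b, c) = a*x^2 + b*x*y + c*y^2 with b^2 - 4ac = D,
where reduced means |b| <= a <= c, with b >= 0 whenever |b| = a or a = c, and primitive means gcd(a, b, c) = 1.
Reduced forces 3a^2 <= |D| = 1051, so 1 <= a <= 18; b must have the parity of D, and c = (b^2 - D)/(4a) must be an integer >= a.
Enumerate a = 1..18, b in [-a, a]:
  a=1: (1, 1, 263)  [1]
  a=2..4: none
  a=5: (5, -3, 53), (5, 3, 53)  [2]
  a=6..10: none
  a=11: (11, -7, 25), (11, 7, 25)  [2]
  a=12..18: none
Total reduced forms: 1 + 2 + 2 = 5
h = 5

5


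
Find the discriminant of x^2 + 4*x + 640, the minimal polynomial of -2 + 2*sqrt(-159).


The element -2 + 2*sqrt(-159) has minimal polynomial:
x^2 + 4*x + 640
Discriminant = (4)^2 - 4*(640)
= 16 - 2560
= -2544

-2544


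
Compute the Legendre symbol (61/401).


p = 401 is prime, so compute (61/401) with the reciprocity algorithm (Jacobi-symbol steps: pull out 2s via (2/n), flip via reciprocity, reduce):
  reciprocity: (61/401) -> +(401/61)
  reduce: (35/61)
  reciprocity: (35/61) -> +(61/35)
  reduce: (26/35)
  pull out 2: (2/35) = -1  (since 35 mod 8 = 3)
  reciprocity: (13/35) -> +(35/13)
  reduce: (9/13)
  reciprocity: (9/13) -> +(13/9)
  reduce: (4/9)
  pull out 2: (2/9) = +1  (since 9 mod 8 = 1)
  pull out 2: (2/9) = +1  (since 9 mod 8 = 1)
  (1/9) = 1
Product of signs = -1
(61/401) = -1

-1


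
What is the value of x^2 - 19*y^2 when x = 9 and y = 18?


x^2 - d*y^2
= 9^2 - 19*18^2
= 81 - 6156
= -6075

-6075


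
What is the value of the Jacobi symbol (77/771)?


Compute (77/771) via quadratic reciprocity:
  reciprocity: (77/771) -> +(771/77)
  reduce: (1/77)
  (1/77) = 1
Product of signs = 1

1


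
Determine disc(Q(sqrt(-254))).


For K = Q(sqrt(d)) with d squarefree: disc(K) = d if d = 1 mod 4, and disc(K) = 4d if d = 2 or 3 mod 4.
Here d = -254, and d mod 4 = 2.
d = 2 mod 4, not 1 (O_K = Z[sqrt(d)]), so disc(K) = 4d = 4 * (-254) = -1016

-1016


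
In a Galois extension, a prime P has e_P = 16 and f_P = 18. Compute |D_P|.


|D_P| = e * f
= 16 * 18
= 288

288


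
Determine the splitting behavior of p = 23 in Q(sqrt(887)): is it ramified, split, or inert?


K = Q(sqrt(887)). Since d mod 4 = 3, disc(K) = 3548.
Check p | disc: 3548 mod 23 = 6.
p does not divide disc. Compute Legendre symbol (d/p):
13^((23-1)/2) mod 23 = 1
(d/p) = 1, so p splits: (p) = P*P' with e=1, f=1, g=2.
Therefore p is split.

split


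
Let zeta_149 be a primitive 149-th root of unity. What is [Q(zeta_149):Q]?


The degree equals Euler's totient phi(149).
149 = 149
phi(149) = 148

148


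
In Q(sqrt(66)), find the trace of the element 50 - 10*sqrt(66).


Tr(a + b*sqrt(d)) = (a + b*sqrt(d)) + (a - b*sqrt(d)) = 2a
= 2 * (50)
= 100

100


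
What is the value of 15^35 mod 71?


p = 71 is prime and the exponent is (p-1)/2 = 35, so by Euler's criterion 15^35 = (15/71) = +1 or -1 mod 71.
Compute by square-and-multiply:
  35 = 32 + 2 + 1 (binary 100011)
  Repeated squaring mod 71: 15^1 = 15, 15^2 = 12, 15^4 = 2, 15^8 = 4, 15^16 = 16, 15^32 = 43
  15^35 = 15^32 * 15^2 * 15^1 = 43 * 12 * 15 mod 71
    43 * 12 = 516 = 19 mod 71
    19 * 15 = 285 = 1 mod 71
  15^35 = 1 mod 71
Result 1: 15 is a quadratic residue mod 71.
15^35 mod 71 = 1

1


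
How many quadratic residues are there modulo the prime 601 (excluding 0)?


For prime p, the number of non-zero quadratic residues is (p-1)/2.
= (601-1)/2
= 300

300


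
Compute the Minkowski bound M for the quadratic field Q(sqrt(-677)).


d = -677, d mod 4 = 3, so disc(K) = 4d = -2708; |disc(K)| = 2708
Imaginary quadratic field, so n = 2, s = r2 = 1, r1 = 0
M = (n!/n^n) * (4/pi)^s * sqrt(|disc(K)|) = (2!/2^2) * (4/pi)^1 * sqrt(2708)
= 0.5 * 1.273240 * 52.038447
= 33.1287

33.1287


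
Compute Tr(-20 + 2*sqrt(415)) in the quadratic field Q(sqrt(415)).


Tr(a + b*sqrt(d)) = (a + b*sqrt(d)) + (a - b*sqrt(d)) = 2a
= 2 * (-20)
= -40

-40


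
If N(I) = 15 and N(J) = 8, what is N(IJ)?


N(IJ) = N(I) * N(J)
= 15 * 8
= 120

120


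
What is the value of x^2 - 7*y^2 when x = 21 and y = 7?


x^2 - d*y^2
= 21^2 - 7*7^2
= 441 - 343
= 98

98


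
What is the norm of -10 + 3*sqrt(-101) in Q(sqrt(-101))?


N(a + b*sqrt(d)) = a^2 - d*b^2
= (-10)^2 - (-101)*(3)^2
= 100 + 909
= 1009

1009


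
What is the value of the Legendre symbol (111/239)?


p = 239 is prime, so compute (111/239) with the reciprocity algorithm (Jacobi-symbol steps: pull out 2s via (2/n), flip via reciprocity, reduce):
  reciprocity: (111/239) -> -(239/111)
  reduce: (17/111)
  reciprocity: (17/111) -> +(111/17)
  reduce: (9/17)
  reciprocity: (9/17) -> +(17/9)
  reduce: (8/9)
  pull out 2: (2/9) = +1  (since 9 mod 8 = 1)
  pull out 2: (2/9) = +1  (since 9 mod 8 = 1)
  pull out 2: (2/9) = +1  (since 9 mod 8 = 1)
  (1/9) = 1
Product of signs = -1
(111/239) = -1

-1


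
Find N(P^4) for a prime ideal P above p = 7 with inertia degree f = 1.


N(P^a) = p^(a*f)
= 7^(4*1)
= 7^4
= 2401

2401


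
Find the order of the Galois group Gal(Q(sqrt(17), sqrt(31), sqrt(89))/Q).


The 3 square roots of distinct primes are multiplicatively independent over Q,
so [K:Q] = 2^3 and Gal(K/Q) is isomorphic to (Z/2Z)^3.
|Gal| = 2^3 = 8

8


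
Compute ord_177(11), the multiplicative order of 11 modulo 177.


We want ord_177(11), the smallest k >= 1 with 11^k = 1 mod 177.
n = 177 = 3 * 59, phi(177) = 116; the order divides phi(n).
Divisors of 116: 1, 2, 4, 29, 58, 116
Repeated squaring mod 177: 11^1 = 11, 11^2 = 121, 11^4 = 127, 11^8 = 22, 11^16 = 130, 11^32 = 85, 11^64 = 145
Test divisors in increasing order:
  k=1: 11^1 = 11 mod 177
  k=2: 11^2 = 121 mod 177
  k=4: 11^4 = 127 mod 177
  k=29: 11^29 = 130 * 22 * 127 * 11 = 176 mod 177
  k=58: 11^58 = 85 * 130 * 22 * 121 = 1 mod 177  <- first divisor giving 1
Order = 58

58


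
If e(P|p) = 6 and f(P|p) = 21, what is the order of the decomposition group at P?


|D_P| = e * f
= 6 * 21
= 126

126


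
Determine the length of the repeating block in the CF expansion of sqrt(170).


Run the CF algorithm for sqrt(170).
a_0 = floor(sqrt(170)) = 13; set m_0=0, q_0=1.
Recurrence: m' = q*a - m,  q' = (d - m'^2)/q,  a' = floor((a_0 + m')/q').
  step 1: m=13, q=1, a=26
a_1 = 2*a_0 = 26, so the period closes here.
sqrt(170) = [13; 26]
Period length = 1

1


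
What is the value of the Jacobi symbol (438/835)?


Compute (438/835) via quadratic reciprocity:
  pull out 2: (2/835) = -1  (since 835 mod 8 = 3)
  reciprocity: (219/835) -> -(835/219)
  reduce: (178/219)
  pull out 2: (2/219) = -1  (since 219 mod 8 = 3)
  reciprocity: (89/219) -> +(219/89)
  reduce: (41/89)
  reciprocity: (41/89) -> +(89/41)
  reduce: (7/41)
  reciprocity: (7/41) -> +(41/7)
  reduce: (6/7)
  pull out 2: (2/7) = +1  (since 7 mod 8 = 7)
  reciprocity: (3/7) -> -(7/3)
  reduce: (1/3)
  (1/3) = 1
Product of signs = 1

1


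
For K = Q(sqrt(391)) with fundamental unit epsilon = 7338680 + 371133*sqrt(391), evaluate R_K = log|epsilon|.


epsilon = 7338680 + 371133*sqrt(391)
= 1.4677e+07
R = ln(1.4677e+07)
= 16.5018

16.5018


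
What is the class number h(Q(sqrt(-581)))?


K = Q(sqrt(-581)). d mod 4 = 3, so D = disc(K) = 4d = -2324
h(K) equals the number of primitive reduced positive-definite forms (a, b, c) = a*x^2 + b*x*y + c*y^2 with b^2 - 4ac = D,
where reduced means |b| <= a <= c, with b >= 0 whenever |b| = a or a = c, and primitive means gcd(a, b, c) = 1.
Reduced forces 3a^2 <= |D| = 2324, so 1 <= a <= 27; b must have the parity of D, and c = (b^2 - D)/(4a) must be an integer >= a.
Enumerate a = 1..27, b in [-a, a]:
  a=1: (1, 0, 581)  [1]
  a=2: (2, 2, 291)  [1]
  a=3: (3, -2, 194), (3, 2, 194)  [2]
  a=4: none
  a=5: (5, -4, 117), (5, 4, 117)  [2]
  a=6: (6, -2, 97), (6, 2, 97)  [2]
  a=7: (7, 0, 83)  [1]
  a=8: none
  a=9: (9, -4, 65), (9, 4, 65)  [2]
  a=10: (10, -6, 59), (10, 6, 59)  [2]
  a=11..12: none
  a=13: (13, -4, 45), (13, 4, 45)  [2]
  a=14: (14, 14, 45)  [1]
  a=15: (15, -14, 42), (15, -4, 39), (15, 4, 39), (15, 14, 42)  [4]
  a=16..17: none
  a=18: (18, -14, 35), (18, 14, 35)  [2]
  a=19..20: none
  a=21: (21, -14, 30), (21, 14, 30)  [2]
  a=22..24: none
  a=25: (25, -24, 29), (25, 24, 29)  [2]
  a=26: (26, -22, 27), (26, 22, 27)  [2]
  a=27: none
Total reduced forms: 1 + 1 + 2 + 2 + 2 + 1 + 2 + 2 + 2 + 1 + 4 + 2 + 2 + 2 + 2 = 28
h = 28

28


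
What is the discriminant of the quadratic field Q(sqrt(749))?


For K = Q(sqrt(d)) with d squarefree: disc(K) = d if d = 1 mod 4, and disc(K) = 4d if d = 2 or 3 mod 4.
Here d = 749, and d mod 4 = 1.
d = 1 mod 4 (O_K = Z[(1+sqrt(d))/2]), so disc(K) = d = 749

749


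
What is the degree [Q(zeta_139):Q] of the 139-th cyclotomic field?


The degree equals Euler's totient phi(139).
139 = 139
phi(139) = 138

138


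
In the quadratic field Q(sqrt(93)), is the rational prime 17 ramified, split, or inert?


K = Q(sqrt(93)). Since d mod 4 = 1, disc(K) = 93.
Check p | disc: 93 mod 17 = 8.
p does not divide disc. Compute Legendre symbol (d/p):
8^((17-1)/2) mod 17 = 1
(d/p) = 1, so p splits: (p) = P*P' with e=1, f=1, g=2.
Therefore p is split.

split


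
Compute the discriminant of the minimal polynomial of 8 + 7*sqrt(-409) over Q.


The element 8 + 7*sqrt(-409) has minimal polynomial:
x^2 - 16*x + 20105
Discriminant = (-16)^2 - 4*(20105)
= 256 - 80420
= -80164

-80164


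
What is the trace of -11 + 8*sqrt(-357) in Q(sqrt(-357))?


Tr(a + b*sqrt(d)) = (a + b*sqrt(d)) + (a - b*sqrt(d)) = 2a
= 2 * (-11)
= -22

-22


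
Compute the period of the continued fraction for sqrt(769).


Run the CF algorithm for sqrt(769).
a_0 = floor(sqrt(769)) = 27; set m_0=0, q_0=1.
Recurrence: m' = q*a - m,  q' = (d - m'^2)/q,  a' = floor((a_0 + m')/q').
  step 1: m=27, q=40, a=1
  step 2: m=13, q=15, a=2
  step 3: m=17, q=32, a=1
  step 4: m=15, q=17, a=2
  step 5: m=19, q=24, a=1
  step 6: m=5, q=31, a=1
  step 7: m=26, q=3, a=17
  step 8: m=25, q=48, a=1
  step 9: m=23, q=5, a=10
  step 10: m=27, q=8, a=6
  step 11: m=21, q=41, a=1
  step 12: m=20, q=9, a=5
  step 13: m=25, q=16, a=3
  step 14: m=23, q=15, a=3
  step 15: m=22, q=19, a=2
  step 16: m=16, q=27, a=1
  step 17: m=11, q=24, a=1
  step 18: m=13, q=25, a=1
  step 19: m=12, q=25, a=1
  step 20: m=13, q=24, a=1
  step 21: m=11, q=27, a=1
  step 22: m=16, q=19, a=2
  step 23: m=22, q=15, a=3
  step 24: m=23, q=16, a=3
  step 25: m=25, q=9, a=5
  step 26: m=20, q=41, a=1
  step 27: m=21, q=8, a=6
  step 28: m=27, q=5, a=10
  step 29: m=23, q=48, a=1
  step 30: m=25, q=3, a=17
  step 31: m=26, q=31, a=1
  step 32: m=5, q=24, a=1
  step 33: m=19, q=17, a=2
  step 34: m=15, q=32, a=1
  step 35: m=17, q=15, a=2
  step 36: m=13, q=40, a=1
  step 37: m=27, q=1, a=54
a_37 = 2*a_0 = 54, so the period closes here.
sqrt(769) = [27; 1, 2, 1, 2, 1, 1, 17, 1, 10, 6, 1, 5, 3, 3, 2, 1, 1, 1, 1, 1, 1, 2, 3, 3, 5, 1, 6, 10, 1, 17, 1, 1, 2, 1, 2, 1, 54]
Period length = 37

37


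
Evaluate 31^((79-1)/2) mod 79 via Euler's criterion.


p = 79 is prime and the exponent is (p-1)/2 = 39, so by Euler's criterion 31^39 = (31/79) = +1 or -1 mod 79.
Compute by square-and-multiply:
  39 = 32 + 4 + 2 + 1 (binary 100111)
  Repeated squaring mod 79: 31^1 = 31, 31^2 = 13, 31^4 = 11, 31^8 = 42, 31^16 = 26, 31^32 = 44
  31^39 = 31^32 * 31^4 * 31^2 * 31^1 = 44 * 11 * 13 * 31 mod 79
    44 * 11 = 484 = 10 mod 79
    10 * 13 = 130 = 51 mod 79
    51 * 31 = 1581 = 1 mod 79
  31^39 = 1 mod 79
Result 1: 31 is a quadratic residue mod 79.
31^39 mod 79 = 1

1


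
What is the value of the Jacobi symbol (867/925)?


Compute (867/925) via quadratic reciprocity:
  reciprocity: (867/925) -> +(925/867)
  reduce: (58/867)
  pull out 2: (2/867) = -1  (since 867 mod 8 = 3)
  reciprocity: (29/867) -> +(867/29)
  reduce: (26/29)
  pull out 2: (2/29) = -1  (since 29 mod 8 = 5)
  reciprocity: (13/29) -> +(29/13)
  reduce: (3/13)
  reciprocity: (3/13) -> +(13/3)
  reduce: (1/3)
  (1/3) = 1
Product of signs = 1

1


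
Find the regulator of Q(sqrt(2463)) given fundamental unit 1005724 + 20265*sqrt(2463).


epsilon = 1005724 + 20265*sqrt(2463)
= 2.0114e+06
R = ln(2.0114e+06)
= 14.5144

14.5144


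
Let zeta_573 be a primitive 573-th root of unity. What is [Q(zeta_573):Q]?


The degree equals Euler's totient phi(573).
573 = 3 * 191
phi(573) = 380

380


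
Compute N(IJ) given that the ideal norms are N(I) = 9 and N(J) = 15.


N(IJ) = N(I) * N(J)
= 9 * 15
= 135

135


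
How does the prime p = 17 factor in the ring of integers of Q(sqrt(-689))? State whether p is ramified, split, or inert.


K = Q(sqrt(-689)). Since d mod 4 = 3, disc(K) = -2756.
Check p | disc: -2756 mod 17 = 15.
p does not divide disc. Compute Legendre symbol (d/p):
8^((17-1)/2) mod 17 = 1
(d/p) = 1, so p splits: (p) = P*P' with e=1, f=1, g=2.
Therefore p is split.

split


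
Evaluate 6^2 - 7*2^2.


x^2 - d*y^2
= 6^2 - 7*2^2
= 36 - 28
= 8

8


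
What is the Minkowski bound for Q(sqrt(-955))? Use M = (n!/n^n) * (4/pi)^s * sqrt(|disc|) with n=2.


d = -955, d mod 4 = 1, so disc(K) = d = -955; |disc(K)| = 955
Imaginary quadratic field, so n = 2, s = r2 = 1, r1 = 0
M = (n!/n^n) * (4/pi)^s * sqrt(|disc(K)|) = (2!/2^2) * (4/pi)^1 * sqrt(955)
= 0.5 * 1.273240 * 30.903074
= 19.6735

19.6735


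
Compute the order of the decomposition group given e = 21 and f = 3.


|D_P| = e * f
= 21 * 3
= 63

63


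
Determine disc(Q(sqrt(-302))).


For K = Q(sqrt(d)) with d squarefree: disc(K) = d if d = 1 mod 4, and disc(K) = 4d if d = 2 or 3 mod 4.
Here d = -302, and d mod 4 = 2.
d = 2 mod 4, not 1 (O_K = Z[sqrt(d)]), so disc(K) = 4d = 4 * (-302) = -1208

-1208


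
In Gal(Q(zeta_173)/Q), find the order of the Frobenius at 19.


The Frobenius at p in Gal(Q(zeta_n)/Q) = (Z/nZ)* is the class of p, so its order is ord_173(19), the smallest k >= 1 with 19^k = 1 mod 173.
n = 173 = 173, phi(173) = 172; the order divides phi(n).
Divisors of 172: 1, 2, 4, 43, 86, 172
Repeated squaring mod 173: 19^1 = 19, 19^2 = 15, 19^4 = 52, 19^8 = 109, 19^16 = 117, 19^32 = 22, 19^64 = 138, 19^128 = 14
Test divisors in increasing order:
  k=1: 19^1 = 19 mod 173
  k=2: 19^2 = 15 mod 173
  k=4: 19^4 = 52 mod 173
  k=43: 19^43 = 22 * 109 * 15 * 19 = 80 mod 173
  k=86: 19^86 = 138 * 117 * 52 * 15 = 172 mod 173
  k=172: 19^172 = 14 * 22 * 109 * 52 = 1 mod 173  <- first divisor giving 1
Order = 172

172


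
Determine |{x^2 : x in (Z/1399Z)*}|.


For prime p, the number of non-zero quadratic residues is (p-1)/2.
= (1399-1)/2
= 699

699


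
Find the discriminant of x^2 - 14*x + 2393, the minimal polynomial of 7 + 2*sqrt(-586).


The element 7 + 2*sqrt(-586) has minimal polynomial:
x^2 - 14*x + 2393
Discriminant = (-14)^2 - 4*(2393)
= 196 - 9572
= -9376

-9376


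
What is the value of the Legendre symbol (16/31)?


p = 31 is prime, so compute (16/31) with the reciprocity algorithm (Jacobi-symbol steps: pull out 2s via (2/n), flip via reciprocity, reduce):
  pull out 2: (2/31) = +1  (since 31 mod 8 = 7)
  pull out 2: (2/31) = +1  (since 31 mod 8 = 7)
  pull out 2: (2/31) = +1  (since 31 mod 8 = 7)
  pull out 2: (2/31) = +1  (since 31 mod 8 = 7)
  (1/31) = 1
Product of signs = 1
(16/31) = 1

1


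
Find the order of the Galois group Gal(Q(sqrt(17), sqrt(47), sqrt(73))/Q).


The 3 square roots of distinct primes are multiplicatively independent over Q,
so [K:Q] = 2^3 and Gal(K/Q) is isomorphic to (Z/2Z)^3.
|Gal| = 2^3 = 8

8


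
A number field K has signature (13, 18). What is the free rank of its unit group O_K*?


By Dirichlet's unit theorem:
rank = r1 + r2 - 1
= 13 + 18 - 1
= 30

30


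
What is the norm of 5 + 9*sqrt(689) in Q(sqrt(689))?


N(a + b*sqrt(d)) = a^2 - d*b^2
= (5)^2 - (689)*(9)^2
= 25 - 55809
= -55784

-55784


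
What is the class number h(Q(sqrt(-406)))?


K = Q(sqrt(-406)). d mod 4 = 2, so D = disc(K) = 4d = -1624
h(K) equals the number of primitive reduced positive-definite forms (a, b, c) = a*x^2 + b*x*y + c*y^2 with b^2 - 4ac = D,
where reduced means |b| <= a <= c, with b >= 0 whenever |b| = a or a = c, and primitive means gcd(a, b, c) = 1.
Reduced forces 3a^2 <= |D| = 1624, so 1 <= a <= 23; b must have the parity of D, and c = (b^2 - D)/(4a) must be an integer >= a.
Enumerate a = 1..23, b in [-a, a]:
  a=1: (1, 0, 406)  [1]
  a=2: (2, 0, 203)  [1]
  a=3..4: none
  a=5: (5, -4, 82), (5, 4, 82)  [2]
  a=6: none
  a=7: (7, 0, 58)  [1]
  a=8..9: none
  a=10: (10, -4, 41), (10, 4, 41)  [2]
  a=11: (11, -2, 37), (11, 2, 37)  [2]
  a=12: none
  a=13: (13, -12, 34), (13, 12, 34)  [2]
  a=14: (14, 0, 29)  [1]
  a=15..16: none
  a=17: (17, -12, 26), (17, 12, 26)  [2]
  a=18..21: none
  a=22: (22, -20, 23), (22, 20, 23)  [2]
  a=23: none
Total reduced forms: 1 + 1 + 2 + 1 + 2 + 2 + 2 + 1 + 2 + 2 = 16
h = 16

16


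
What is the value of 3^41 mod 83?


p = 83 is prime and the exponent is (p-1)/2 = 41, so by Euler's criterion 3^41 = (3/83) = +1 or -1 mod 83.
Compute by square-and-multiply:
  41 = 32 + 8 + 1 (binary 101001)
  Repeated squaring mod 83: 3^1 = 3, 3^2 = 9, 3^4 = 81, 3^8 = 4, 3^16 = 16, 3^32 = 7
  3^41 = 3^32 * 3^8 * 3^1 = 7 * 4 * 3 mod 83
    7 * 4 = 28 = 28 mod 83
    28 * 3 = 84 = 1 mod 83
  3^41 = 1 mod 83
Result 1: 3 is a quadratic residue mod 83.
3^41 mod 83 = 1

1


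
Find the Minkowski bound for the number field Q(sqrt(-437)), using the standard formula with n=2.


d = -437, d mod 4 = 3, so disc(K) = 4d = -1748; |disc(K)| = 1748
Imaginary quadratic field, so n = 2, s = r2 = 1, r1 = 0
M = (n!/n^n) * (4/pi)^s * sqrt(|disc(K)|) = (2!/2^2) * (4/pi)^1 * sqrt(1748)
= 0.5 * 1.273240 * 41.809090
= 26.6165

26.6165


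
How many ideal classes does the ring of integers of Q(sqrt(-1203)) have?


K = Q(sqrt(-1203)). d mod 4 = 1, so D = disc(K) = d = -1203
h(K) equals the number of primitive reduced positive-definite forms (a, b, c) = a*x^2 + b*x*y + c*y^2 with b^2 - 4ac = D,
where reduced means |b| <= a <= c, with b >= 0 whenever |b| = a or a = c, and primitive means gcd(a, b, c) = 1.
Reduced forces 3a^2 <= |D| = 1203, so 1 <= a <= 20; b must have the parity of D, and c = (b^2 - D)/(4a) must be an integer >= a.
Enumerate a = 1..20, b in [-a, a]:
  a=1: (1, 1, 301)  [1]
  a=2: none
  a=3: (3, 3, 101)  [1]
  a=4..6: none
  a=7: (7, -1, 43), (7, 1, 43)  [2]
  a=8..16: none
  a=17: (17, -15, 21), (17, 15, 21)  [2]
  a=18..20: none
Total reduced forms: 1 + 1 + 2 + 2 = 6
h = 6

6


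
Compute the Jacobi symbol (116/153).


Compute (116/153) via quadratic reciprocity:
  pull out 2: (2/153) = +1  (since 153 mod 8 = 1)
  pull out 2: (2/153) = +1  (since 153 mod 8 = 1)
  reciprocity: (29/153) -> +(153/29)
  reduce: (8/29)
  pull out 2: (2/29) = -1  (since 29 mod 8 = 5)
  pull out 2: (2/29) = -1  (since 29 mod 8 = 5)
  pull out 2: (2/29) = -1  (since 29 mod 8 = 5)
  (1/29) = 1
Product of signs = -1

-1


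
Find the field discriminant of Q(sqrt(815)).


For K = Q(sqrt(d)) with d squarefree: disc(K) = d if d = 1 mod 4, and disc(K) = 4d if d = 2 or 3 mod 4.
Here d = 815, and d mod 4 = 3.
d = 3 mod 4, not 1 (O_K = Z[sqrt(d)]), so disc(K) = 4d = 4 * (815) = 3260

3260


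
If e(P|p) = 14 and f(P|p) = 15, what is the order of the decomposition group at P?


|D_P| = e * f
= 14 * 15
= 210

210


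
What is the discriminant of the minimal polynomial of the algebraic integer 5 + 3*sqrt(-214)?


The element 5 + 3*sqrt(-214) has minimal polynomial:
x^2 - 10*x + 1951
Discriminant = (-10)^2 - 4*(1951)
= 100 - 7804
= -7704

-7704


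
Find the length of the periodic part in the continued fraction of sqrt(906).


Run the CF algorithm for sqrt(906).
a_0 = floor(sqrt(906)) = 30; set m_0=0, q_0=1.
Recurrence: m' = q*a - m,  q' = (d - m'^2)/q,  a' = floor((a_0 + m')/q').
  step 1: m=30, q=6, a=10
  step 2: m=30, q=1, a=60
a_2 = 2*a_0 = 60, so the period closes here.
sqrt(906) = [30; 10, 60]
Period length = 2

2


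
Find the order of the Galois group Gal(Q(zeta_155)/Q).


|Gal(Q(zeta_155)/Q)| = phi(155)
= 120

120


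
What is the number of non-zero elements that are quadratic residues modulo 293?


For prime p, the number of non-zero quadratic residues is (p-1)/2.
= (293-1)/2
= 146

146


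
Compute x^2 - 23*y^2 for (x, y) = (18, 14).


x^2 - d*y^2
= 18^2 - 23*14^2
= 324 - 4508
= -4184

-4184


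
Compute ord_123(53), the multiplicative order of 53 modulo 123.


We want ord_123(53), the smallest k >= 1 with 53^k = 1 mod 123.
n = 123 = 3 * 41, phi(123) = 80; the order divides phi(n).
Divisors of 80: 1, 2, 4, 5, 8, 10, 16, 20, 40, 80
Repeated squaring mod 123: 53^1 = 53, 53^2 = 103, 53^4 = 31, 53^8 = 100, 53^16 = 37, 53^32 = 16, 53^64 = 10
Test divisors in increasing order:
  k=1: 53^1 = 53 mod 123
  k=2: 53^2 = 103 mod 123
  k=4: 53^4 = 31 mod 123
  k=5: 53^5 = 31 * 53 = 44 mod 123
  k=8: 53^8 = 100 mod 123
  k=10: 53^10 = 100 * 103 = 91 mod 123
  k=16: 53^16 = 37 mod 123
  k=20: 53^20 = 37 * 31 = 40 mod 123
  k=40: 53^40 = 16 * 100 = 1 mod 123  <- first divisor giving 1
Order = 40

40


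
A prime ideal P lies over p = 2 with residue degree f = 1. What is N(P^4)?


N(P^a) = p^(a*f)
= 2^(4*1)
= 2^4
= 16

16


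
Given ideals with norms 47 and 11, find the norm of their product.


N(IJ) = N(I) * N(J)
= 47 * 11
= 517

517


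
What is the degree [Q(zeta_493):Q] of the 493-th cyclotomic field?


The degree equals Euler's totient phi(493).
493 = 17 * 29
phi(493) = 448

448


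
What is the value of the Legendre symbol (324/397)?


p = 397 is prime, so compute (324/397) with the reciprocity algorithm (Jacobi-symbol steps: pull out 2s via (2/n), flip via reciprocity, reduce):
  pull out 2: (2/397) = -1  (since 397 mod 8 = 5)
  pull out 2: (2/397) = -1  (since 397 mod 8 = 5)
  reciprocity: (81/397) -> +(397/81)
  reduce: (73/81)
  reciprocity: (73/81) -> +(81/73)
  reduce: (8/73)
  pull out 2: (2/73) = +1  (since 73 mod 8 = 1)
  pull out 2: (2/73) = +1  (since 73 mod 8 = 1)
  pull out 2: (2/73) = +1  (since 73 mod 8 = 1)
  (1/73) = 1
Product of signs = 1
(324/397) = 1

1


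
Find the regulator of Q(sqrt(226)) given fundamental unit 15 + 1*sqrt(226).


epsilon = 15 + 1*sqrt(226)
= 30.0333
R = ln(30.0333)
= 3.4023

3.4023


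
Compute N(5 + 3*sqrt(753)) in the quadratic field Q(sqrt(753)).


N(a + b*sqrt(d)) = a^2 - d*b^2
= (5)^2 - (753)*(3)^2
= 25 - 6777
= -6752

-6752


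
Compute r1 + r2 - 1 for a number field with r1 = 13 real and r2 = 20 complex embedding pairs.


By Dirichlet's unit theorem:
rank = r1 + r2 - 1
= 13 + 20 - 1
= 32

32


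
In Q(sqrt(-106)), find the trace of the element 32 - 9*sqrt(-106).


Tr(a + b*sqrt(d)) = (a + b*sqrt(d)) + (a - b*sqrt(d)) = 2a
= 2 * (32)
= 64

64


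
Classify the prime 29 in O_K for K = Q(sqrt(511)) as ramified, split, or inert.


K = Q(sqrt(511)). Since d mod 4 = 3, disc(K) = 2044.
Check p | disc: 2044 mod 29 = 14.
p does not divide disc. Compute Legendre symbol (d/p):
18^((29-1)/2) mod 29 = -1
(d/p) = -1, so p is inert: (p) stays prime with e=1, f=2, g=1.
Therefore p is inert.

inert


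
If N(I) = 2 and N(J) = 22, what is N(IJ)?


N(IJ) = N(I) * N(J)
= 2 * 22
= 44

44
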